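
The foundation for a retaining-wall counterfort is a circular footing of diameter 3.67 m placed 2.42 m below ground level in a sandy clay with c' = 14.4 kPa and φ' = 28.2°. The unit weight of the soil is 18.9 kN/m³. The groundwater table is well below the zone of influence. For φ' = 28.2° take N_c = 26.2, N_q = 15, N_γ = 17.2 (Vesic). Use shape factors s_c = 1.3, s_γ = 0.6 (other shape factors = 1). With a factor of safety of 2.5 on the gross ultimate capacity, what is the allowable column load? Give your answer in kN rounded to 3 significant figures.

Overburden at base level: q = 18.9 × 2.42 = 45.738 kPa.
Cohesion term c·N_c·s_c = 14.4 × 26.2 × 1.3 = 490.46 kPa; surcharge term q·N_q = 45.738 × 15 = 686.07 kPa; self-weight term 0.5·γ·B·N_γ·s_γ = 0.5 × 18.9 × 3.67 × 17.2 × 0.6 = 357.91 kPa.
q_ult = 490.46 + 686.07 + 357.91 = 1534.4 kPa.
Gross allowable pressure q_all = 1534.4 / 2.5 = 613.78 kPa.
Footing area = 10.5784 m², so allowable column load = 613.78 × 10.5784 = 6492.8 kN.

P_all ≈ 6490 kN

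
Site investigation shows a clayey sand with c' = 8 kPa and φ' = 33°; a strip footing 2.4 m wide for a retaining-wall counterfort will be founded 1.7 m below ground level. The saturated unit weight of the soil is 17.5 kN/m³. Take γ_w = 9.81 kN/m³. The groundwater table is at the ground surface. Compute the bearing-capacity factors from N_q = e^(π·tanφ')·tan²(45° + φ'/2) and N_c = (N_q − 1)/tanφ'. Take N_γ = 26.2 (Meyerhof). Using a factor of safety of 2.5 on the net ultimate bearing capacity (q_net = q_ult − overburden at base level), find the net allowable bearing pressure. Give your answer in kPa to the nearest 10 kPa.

N_q = e^(π·tan33°)·tan²(61.5°) = 26.09; N_c = (N_q − 1)/tanφ' = 38.64.
Water table at ground surface, so effective unit weight γ' = 17.5 − 9.81 = 7.69 kN/m³ is used throughout; overburden q = 7.69 × 1.7 = 13.073 kPa; the same γ' applies in the ½γBN_γ term.
Cohesion term c·N_c = 8 × 38.638 = 309.11 kPa; surcharge term q·N_q = 13.073 × 26.092 = 341.1 kPa; self-weight term 0.5·γ·B·N_γ = 0.5 × 7.69 × 2.4 × 26.2 = 241.77 kPa.
q_ult = 309.11 + 341.1 + 241.77 = 891.98 kPa.
q_net = 891.98 − 13.073 = 878.91 kPa.
q_all(net) = 878.91 / 2.5 = 351.56 kPa.

q_all(net) ≈ 350 kPa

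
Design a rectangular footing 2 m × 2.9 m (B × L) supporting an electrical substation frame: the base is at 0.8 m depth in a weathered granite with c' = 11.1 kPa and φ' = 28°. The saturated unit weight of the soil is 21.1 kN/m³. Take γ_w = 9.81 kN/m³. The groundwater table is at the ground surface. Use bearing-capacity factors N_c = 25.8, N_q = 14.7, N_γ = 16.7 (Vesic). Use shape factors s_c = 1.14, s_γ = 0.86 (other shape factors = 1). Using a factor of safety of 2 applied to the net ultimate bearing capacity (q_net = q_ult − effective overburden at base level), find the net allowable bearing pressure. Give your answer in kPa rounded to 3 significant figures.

q_all(net) ≈ 306 kPa

Water table at ground surface, so effective unit weight γ' = 21.1 − 9.81 = 11.29 kN/m³ is used throughout; overburden q = 11.29 × 0.8 = 9.032 kPa; the same γ' applies in the ½γBN_γ term.
Cohesion term c·N_c·s_c = 11.1 × 25.8 × 1.14 = 326.47 kPa; surcharge term q·N_q = 9.032 × 14.7 = 132.77 kPa; self-weight term 0.5·γ·B·N_γ·s_γ = 0.5 × 11.29 × 2 × 16.7 × 0.86 = 162.15 kPa.
q_ult = 326.47 + 132.77 + 162.15 = 621.39 kPa.
Net ultimate: q_net = 621.39 − 9.032 = 612.36 kPa.
q_all(net) = 612.36 / 2 = 306.18 kPa.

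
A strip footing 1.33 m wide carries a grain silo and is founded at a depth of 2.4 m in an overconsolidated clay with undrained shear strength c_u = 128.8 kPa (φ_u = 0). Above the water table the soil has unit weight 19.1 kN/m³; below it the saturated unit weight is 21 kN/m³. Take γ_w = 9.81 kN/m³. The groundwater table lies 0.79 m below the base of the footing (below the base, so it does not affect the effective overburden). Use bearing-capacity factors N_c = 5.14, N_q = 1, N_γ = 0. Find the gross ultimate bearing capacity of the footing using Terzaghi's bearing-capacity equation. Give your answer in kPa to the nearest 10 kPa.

q_ult ≈ 710 kPa

Overburden at base level: q = 19.1 × 2.4 = 45.84 kPa.
Cohesion term c·N_c = 128.8 × 5.14 = 662.03 kPa; surcharge term q·N_q = 45.84 × 1 = 45.84 kPa.
q_ult = 662.03 + 45.84 = 707.87 kPa.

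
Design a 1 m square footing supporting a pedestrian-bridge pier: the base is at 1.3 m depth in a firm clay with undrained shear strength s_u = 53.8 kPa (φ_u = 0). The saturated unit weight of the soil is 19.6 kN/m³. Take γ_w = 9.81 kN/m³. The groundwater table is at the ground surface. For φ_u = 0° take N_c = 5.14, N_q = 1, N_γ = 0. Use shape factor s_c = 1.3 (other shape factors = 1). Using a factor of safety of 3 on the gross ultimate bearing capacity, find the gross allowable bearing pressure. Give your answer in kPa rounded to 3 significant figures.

With the water table at the surface the whole profile is submerged: γ' = 19.6 − 9.81 = 9.79 kN/m³, so q = γ'·D_f = 12.727 kPa.
q_ult = c·N_c·s_c + q·N_q
     = 53.8 × 5.14 × 1.3 + 12.727 × 1
     = 359.49 + 12.727 = 372.22 kPa.
q_all = 372.22 / 3 = 124.07 kPa.

q_all ≈ 124 kPa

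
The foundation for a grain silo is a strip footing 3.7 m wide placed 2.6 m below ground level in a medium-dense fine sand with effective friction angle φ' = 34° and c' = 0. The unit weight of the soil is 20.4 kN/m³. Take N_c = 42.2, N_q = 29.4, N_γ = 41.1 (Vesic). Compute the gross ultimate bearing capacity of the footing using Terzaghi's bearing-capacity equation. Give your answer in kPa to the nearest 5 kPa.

q_ult ≈ 3110 kPa

q = γ·D_f = 20.4 × 2.6 = 53.04 kPa.
q·N_q = 53.04 × 29.4 = 1559.4 kPa
0.5·γ·B·N_γ = 0.5 × 20.4 × 3.7 × 41.1 = 1551.1 kPa
q_ult = 1559.4 + 1551.1 = 3110.5 kPa.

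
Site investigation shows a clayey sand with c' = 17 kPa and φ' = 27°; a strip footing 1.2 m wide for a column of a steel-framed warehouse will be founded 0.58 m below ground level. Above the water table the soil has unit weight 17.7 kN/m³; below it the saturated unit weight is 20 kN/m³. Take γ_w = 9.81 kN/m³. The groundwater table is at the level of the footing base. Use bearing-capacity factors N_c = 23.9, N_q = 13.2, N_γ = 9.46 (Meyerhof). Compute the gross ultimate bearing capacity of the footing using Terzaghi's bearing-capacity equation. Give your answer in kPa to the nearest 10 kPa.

Overburden at base level: q = 17.7 × 0.58 = 10.266 kPa.
Below the base the soil is submerged, so the ½γBN_γ term uses γ' = 20 − 9.81 = 10.19 kN/m³.
Cohesion term c·N_c = 17 × 23.9 = 406.3 kPa; surcharge term q·N_q = 10.266 × 13.2 = 135.51 kPa; self-weight term 0.5·γ·B·N_γ = 0.5 × 10.19 × 1.2 × 9.46 = 57.838 kPa.
q_ult = 406.3 + 135.51 + 57.838 = 599.65 kPa.

q_ult ≈ 600 kPa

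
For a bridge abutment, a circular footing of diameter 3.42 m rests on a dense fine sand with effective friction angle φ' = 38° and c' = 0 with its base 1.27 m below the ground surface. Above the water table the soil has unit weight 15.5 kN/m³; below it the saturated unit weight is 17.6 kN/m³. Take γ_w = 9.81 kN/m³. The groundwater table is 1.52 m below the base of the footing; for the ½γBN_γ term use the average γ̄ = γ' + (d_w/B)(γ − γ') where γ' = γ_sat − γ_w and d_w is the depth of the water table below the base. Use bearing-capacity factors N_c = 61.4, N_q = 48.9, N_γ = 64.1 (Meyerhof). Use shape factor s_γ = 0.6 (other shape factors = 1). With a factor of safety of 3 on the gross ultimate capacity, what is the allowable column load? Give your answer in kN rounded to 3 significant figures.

q = γ·D_f = 15.5 × 1.27 = 19.685 kPa.
γ' = 7.79 kN/m³; averaging over the depth B below the base, γ̄ = γ' + (d_w/B)(γ − γ') = 11.217 kN/m³.
q·N_q = 19.685 × 48.9 = 962.6 kPa
0.5·γ·B·N_γ·s_γ = 0.5 × 11.217 × 3.42 × 64.1 × 0.6 = 737.68 kPa
q_ult = 962.6 + 737.68 = 1700.3 kPa.
Gross allowable pressure q_all = 1700.3 / 3 = 566.76 kPa.
Footing area = 9.1863 m², so allowable column load = 566.76 × 9.1863 = 5206.4 kN.

P_all ≈ 5210 kN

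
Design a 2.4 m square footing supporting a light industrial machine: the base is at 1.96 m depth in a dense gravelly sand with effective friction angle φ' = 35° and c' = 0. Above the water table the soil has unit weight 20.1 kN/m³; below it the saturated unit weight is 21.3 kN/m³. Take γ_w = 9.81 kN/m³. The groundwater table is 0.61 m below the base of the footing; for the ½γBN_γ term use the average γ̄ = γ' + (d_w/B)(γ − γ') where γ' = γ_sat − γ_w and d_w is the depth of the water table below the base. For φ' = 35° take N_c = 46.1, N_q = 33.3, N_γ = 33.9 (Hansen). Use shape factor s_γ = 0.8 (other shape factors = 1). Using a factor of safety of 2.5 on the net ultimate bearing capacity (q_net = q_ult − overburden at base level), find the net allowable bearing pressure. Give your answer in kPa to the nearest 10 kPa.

Overburden at base level: q = 20.1 × 1.96 = 39.396 kPa.
The water table is 0.61 m below the base (< B = 2.4 m), so the ½γBN_γ term uses γ̄ = γ' + (d_w/B)(γ − γ') = 11.49 + (0.61/2.4)(20.1 − 11.49) = 13.678 kN/m³.
Surcharge term q·N_q = 39.396 × 33.3 = 1311.9 kPa; self-weight term 0.5·γ·B·N_γ·s_γ = 0.5 × 13.678 × 2.4 × 33.9 × 0.8 = 445.15 kPa.
q_ult = 1311.9 + 445.15 = 1757 kPa.
q_net = 1757 − 39.396 = 1717.6 kPa.
q_all(net) = 1717.6 / 2.5 = 687.06 kPa.

q_all(net) ≈ 690 kPa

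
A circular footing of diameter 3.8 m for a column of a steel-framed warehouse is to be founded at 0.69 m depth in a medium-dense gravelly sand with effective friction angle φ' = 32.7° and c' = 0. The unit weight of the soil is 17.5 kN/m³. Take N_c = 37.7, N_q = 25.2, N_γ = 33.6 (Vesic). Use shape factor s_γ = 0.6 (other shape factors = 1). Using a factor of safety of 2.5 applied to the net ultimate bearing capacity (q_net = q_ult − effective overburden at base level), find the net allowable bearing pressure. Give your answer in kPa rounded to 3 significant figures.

q_all(net) ≈ 385 kPa

Effective surcharge at the founding depth q = γ·D_f = 17.5 × 0.69 = 12.075 kPa.
q_ult = q·N_q + 0.5·γ·B·N_γ·s_γ
     = 12.075 × 25.2 + 0.5 × 17.5 × 3.8 × 33.6 × 0.6
     = 304.29 + 670.32 = 974.61 kPa.
Net ultimate: q_net = 974.61 − 12.075 = 962.53 kPa.
q_all(net) = 962.53 / 2.5 = 385.01 kPa.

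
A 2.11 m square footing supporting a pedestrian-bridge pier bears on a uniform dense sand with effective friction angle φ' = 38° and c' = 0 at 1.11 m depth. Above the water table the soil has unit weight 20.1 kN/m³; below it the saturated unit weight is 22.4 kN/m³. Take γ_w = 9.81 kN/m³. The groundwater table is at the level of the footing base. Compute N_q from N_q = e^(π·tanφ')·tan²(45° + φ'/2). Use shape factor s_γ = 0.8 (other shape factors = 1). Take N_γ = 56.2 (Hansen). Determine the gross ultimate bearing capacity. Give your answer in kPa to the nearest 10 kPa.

tan38° = 0.7813, so N_q = e^(π×0.7813)·tan²(64°) = 11.64 × 4.204 = 48.93.
Effective surcharge at the founding depth q = γ·D_f = 20.1 × 1.11 = 22.311 kPa.
The water table coincides with the base, so in the self-weight term γ → γ' = 12.59 kN/m³.
q_ult = q·N_q + 0.5·γ·B·N_γ·s_γ
     = 22.311 × 48.933 + 0.5 × 12.59 × 2.11 × 56.2 × 0.8
     = 1091.7 + 597.18 = 1688.9 kPa.

q_ult ≈ 1690 kPa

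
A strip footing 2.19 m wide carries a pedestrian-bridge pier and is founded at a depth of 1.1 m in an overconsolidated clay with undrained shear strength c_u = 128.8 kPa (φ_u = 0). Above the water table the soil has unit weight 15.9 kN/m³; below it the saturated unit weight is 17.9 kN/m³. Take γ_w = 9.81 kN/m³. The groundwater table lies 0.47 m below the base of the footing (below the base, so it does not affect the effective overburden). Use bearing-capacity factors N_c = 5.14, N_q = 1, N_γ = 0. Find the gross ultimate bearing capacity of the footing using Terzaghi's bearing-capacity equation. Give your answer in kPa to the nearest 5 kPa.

Overburden at base level: q = 15.9 × 1.1 = 17.49 kPa.
Cohesion term c·N_c = 128.8 × 5.14 = 662.03 kPa; surcharge term q·N_q = 17.49 × 1 = 17.49 kPa.
q_ult = 662.03 + 17.49 = 679.52 kPa.

q_ult ≈ 680 kPa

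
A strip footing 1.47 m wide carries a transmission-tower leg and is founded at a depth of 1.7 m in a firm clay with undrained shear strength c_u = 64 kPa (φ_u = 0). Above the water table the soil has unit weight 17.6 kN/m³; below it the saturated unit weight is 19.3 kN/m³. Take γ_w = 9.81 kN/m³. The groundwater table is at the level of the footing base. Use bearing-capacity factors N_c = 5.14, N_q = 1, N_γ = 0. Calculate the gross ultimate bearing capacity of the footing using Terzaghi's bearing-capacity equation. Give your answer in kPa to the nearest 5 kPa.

Effective surcharge at the founding depth q = γ·D_f = 17.6 × 1.7 = 29.92 kPa.
q_ult = c·N_c + q·N_q
     = 64 × 5.14 + 29.92 × 1
     = 328.96 + 29.92 = 358.88 kPa.

q_ult ≈ 360 kPa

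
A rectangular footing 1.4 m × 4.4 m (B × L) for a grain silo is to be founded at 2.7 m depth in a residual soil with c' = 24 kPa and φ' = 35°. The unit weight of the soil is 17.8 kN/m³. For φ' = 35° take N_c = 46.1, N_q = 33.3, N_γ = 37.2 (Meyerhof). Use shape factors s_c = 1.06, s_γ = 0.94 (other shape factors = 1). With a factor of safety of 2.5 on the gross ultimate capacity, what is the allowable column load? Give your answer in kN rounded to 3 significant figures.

Effective surcharge at the founding depth q = γ·D_f = 17.8 × 2.7 = 48.06 kPa.
q_ult = c·N_c·s_c + q·N_q + 0.5·γ·B·N_γ·s_γ
     = 24 × 46.1 × 1.06 + 48.06 × 33.3 + 0.5 × 17.8 × 1.4 × 37.2 × 0.94
     = 1172.8 + 1600.4 + 435.7 = 3208.9 kPa.
Gross allowable pressure q_all = 3208.9 / 2.5 = 1283.6 kPa.
Footing area = 6.16 m², so allowable column load = 1283.6 × 6.16 = 7906.7 kN.

P_all ≈ 7910 kN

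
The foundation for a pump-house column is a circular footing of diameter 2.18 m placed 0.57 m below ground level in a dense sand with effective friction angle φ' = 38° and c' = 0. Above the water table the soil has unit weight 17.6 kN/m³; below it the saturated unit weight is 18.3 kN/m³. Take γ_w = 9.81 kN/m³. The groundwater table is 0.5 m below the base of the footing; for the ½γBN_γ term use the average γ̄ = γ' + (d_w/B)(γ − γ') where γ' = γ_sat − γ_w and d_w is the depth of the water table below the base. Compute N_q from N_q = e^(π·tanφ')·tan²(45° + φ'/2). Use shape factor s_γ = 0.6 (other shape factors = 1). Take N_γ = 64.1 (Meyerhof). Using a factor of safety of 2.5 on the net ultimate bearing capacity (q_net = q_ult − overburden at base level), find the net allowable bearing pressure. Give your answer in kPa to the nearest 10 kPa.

q_all(net) ≈ 370 kPa

N_q = e^(π·tan38°)·tan²(64°) = 48.93.
Overburden at base level: q = 17.6 × 0.57 = 10.032 kPa.
The water table is 0.5 m below the base (< B = 2.18 m), so the ½γBN_γ term uses γ̄ = γ' + (d_w/B)(γ − γ') = 8.49 + (0.5/2.18)(17.6 − 8.49) = 10.579 kN/m³.
Surcharge term q·N_q = 10.032 × 48.933 = 490.9 kPa; self-weight term 0.5·γ·B·N_γ·s_γ = 0.5 × 10.579 × 2.18 × 64.1 × 0.6 = 443.51 kPa.
q_ult = 490.9 + 443.51 = 934.4 kPa.
q_net = 934.4 − 10.032 = 924.37 kPa.
q_all(net) = 924.37 / 2.5 = 369.75 kPa.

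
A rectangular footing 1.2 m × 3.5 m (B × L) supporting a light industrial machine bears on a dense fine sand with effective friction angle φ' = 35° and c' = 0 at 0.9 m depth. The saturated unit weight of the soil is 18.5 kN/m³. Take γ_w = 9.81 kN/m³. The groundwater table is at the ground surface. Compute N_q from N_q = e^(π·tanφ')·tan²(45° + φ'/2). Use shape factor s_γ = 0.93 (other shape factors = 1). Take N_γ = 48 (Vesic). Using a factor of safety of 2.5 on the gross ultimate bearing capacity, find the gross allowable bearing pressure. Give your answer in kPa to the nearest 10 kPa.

q_all ≈ 200 kPa

N_q = e^(π·tan35°)·tan²(62.5°) = 33.3.
γ' = 18.5 − 9.81 = 8.69 kN/m³ (submerged throughout). q = 8.69 × 0.9 = 7.821 kPa; the same γ' applies in the ½γBN_γ term.
q·N_q = 7.821 × 33.296 = 260.41 kPa
0.5·γ·B·N_γ·s_γ = 0.5 × 8.69 × 1.2 × 48 × 0.93 = 232.75 kPa
q_ult = 260.41 + 232.75 = 493.16 kPa.
q_all = 493.16 / 2.5 = 197.26 kPa.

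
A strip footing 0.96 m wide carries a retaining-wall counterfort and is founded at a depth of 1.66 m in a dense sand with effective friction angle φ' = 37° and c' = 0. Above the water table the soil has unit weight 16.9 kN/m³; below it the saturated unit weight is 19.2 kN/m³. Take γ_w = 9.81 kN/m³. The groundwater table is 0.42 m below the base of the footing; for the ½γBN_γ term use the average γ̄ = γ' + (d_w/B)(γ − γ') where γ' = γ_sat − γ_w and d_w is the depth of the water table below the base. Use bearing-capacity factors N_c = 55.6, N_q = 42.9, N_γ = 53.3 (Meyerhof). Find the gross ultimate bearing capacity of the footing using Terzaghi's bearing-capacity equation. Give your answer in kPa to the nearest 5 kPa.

q_ult ≈ 1530 kPa

Effective surcharge at the founding depth q = γ·D_f = 16.9 × 1.66 = 28.054 kPa.
With d_w = 0.42 m < B, γ̄ = 9.39 + (0.42/0.96) × (16.9 − 9.39) = 12.676 kN/m³.
q_ult = q·N_q + 0.5·γ·B·N_γ
     = 28.054 × 42.9 + 0.5 × 12.676 × 0.96 × 53.3
     = 1203.5 + 324.29 = 1527.8 kPa.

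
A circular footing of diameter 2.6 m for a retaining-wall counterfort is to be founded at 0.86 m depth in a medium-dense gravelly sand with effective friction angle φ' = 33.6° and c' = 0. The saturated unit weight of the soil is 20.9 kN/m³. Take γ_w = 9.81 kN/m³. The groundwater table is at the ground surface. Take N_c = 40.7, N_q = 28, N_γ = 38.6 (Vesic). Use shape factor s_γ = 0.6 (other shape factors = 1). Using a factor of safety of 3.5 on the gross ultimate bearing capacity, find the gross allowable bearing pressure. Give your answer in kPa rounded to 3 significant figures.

γ' = 20.9 − 9.81 = 11.09 kN/m³ (submerged throughout). q = 11.09 × 0.86 = 9.5374 kPa; the same γ' applies in the ½γBN_γ term.
q·N_q = 9.5374 × 28 = 267.05 kPa
0.5·γ·B·N_γ·s_γ = 0.5 × 11.09 × 2.6 × 38.6 × 0.6 = 333.9 kPa
q_ult = 267.05 + 333.9 = 600.94 kPa.
q_all = 600.94 / 3.5 = 171.7 kPa.

q_all ≈ 172 kPa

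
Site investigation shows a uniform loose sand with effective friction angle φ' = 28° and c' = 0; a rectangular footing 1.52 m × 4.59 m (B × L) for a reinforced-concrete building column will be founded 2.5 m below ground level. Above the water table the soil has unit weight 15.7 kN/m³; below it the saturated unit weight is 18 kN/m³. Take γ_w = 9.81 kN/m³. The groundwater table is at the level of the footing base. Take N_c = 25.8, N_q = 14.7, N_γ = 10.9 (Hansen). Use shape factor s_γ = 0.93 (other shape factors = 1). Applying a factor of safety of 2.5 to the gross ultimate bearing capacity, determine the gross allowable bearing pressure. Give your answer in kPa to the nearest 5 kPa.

q_all ≈ 255 kPa

q = γ·D_f = 15.7 × 2.5 = 39.25 kPa.
For the ½γBN_γ term take γ' = 18 − 9.81 = 8.19 kN/m³ (soil below base is submerged).
q·N_q = 39.25 × 14.7 = 576.98 kPa
0.5·γ·B·N_γ·s_γ = 0.5 × 8.19 × 1.52 × 10.9 × 0.93 = 63.097 kPa
q_ult = 576.98 + 63.097 = 640.07 kPa.
q_all = q_ult / FS = 640.07 / 2.5 = 256.03 kPa.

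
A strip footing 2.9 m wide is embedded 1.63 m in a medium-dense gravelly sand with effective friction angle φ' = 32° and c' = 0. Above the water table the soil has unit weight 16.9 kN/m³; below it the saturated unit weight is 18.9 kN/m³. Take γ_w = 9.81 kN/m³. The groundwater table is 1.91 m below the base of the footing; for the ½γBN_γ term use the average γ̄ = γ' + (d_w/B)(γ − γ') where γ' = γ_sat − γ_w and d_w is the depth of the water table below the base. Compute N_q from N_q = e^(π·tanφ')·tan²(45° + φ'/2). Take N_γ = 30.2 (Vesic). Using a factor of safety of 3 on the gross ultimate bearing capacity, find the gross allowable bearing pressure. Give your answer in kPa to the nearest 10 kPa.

q_all ≈ 420 kPa

N_q = e^(π·tan32°)·tan²(61°) = 23.18.
Effective surcharge at the founding depth q = γ·D_f = 16.9 × 1.63 = 27.547 kPa.
With d_w = 1.91 m < B, γ̄ = 9.09 + (1.91/2.9) × (16.9 − 9.09) = 14.234 kN/m³.
q_ult = q·N_q + 0.5·γ·B·N_γ
     = 27.547 × 23.177 + 0.5 × 14.234 × 2.9 × 30.2
     = 638.45 + 623.3 = 1261.7 kPa.
q_all = 1261.7 / 3 = 420.58 kPa.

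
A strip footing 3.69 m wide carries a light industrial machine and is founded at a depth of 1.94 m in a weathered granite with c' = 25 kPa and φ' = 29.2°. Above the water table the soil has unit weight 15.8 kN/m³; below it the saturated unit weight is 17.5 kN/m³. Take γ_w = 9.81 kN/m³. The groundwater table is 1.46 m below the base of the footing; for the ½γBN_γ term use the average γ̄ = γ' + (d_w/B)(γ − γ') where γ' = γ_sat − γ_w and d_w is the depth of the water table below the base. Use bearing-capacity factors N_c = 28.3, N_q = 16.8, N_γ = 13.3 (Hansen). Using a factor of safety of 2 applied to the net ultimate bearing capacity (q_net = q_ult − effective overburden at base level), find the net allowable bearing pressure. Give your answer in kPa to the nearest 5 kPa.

Overburden at base level: q = 15.8 × 1.94 = 30.652 kPa.
The water table is 1.46 m below the base (< B = 3.69 m), so the ½γBN_γ term uses γ̄ = γ' + (d_w/B)(γ − γ') = 7.69 + (1.46/3.69)(15.8 − 7.69) = 10.899 kN/m³.
Cohesion term c·N_c = 25 × 28.3 = 707.5 kPa; surcharge term q·N_q = 30.652 × 16.8 = 514.95 kPa; self-weight term 0.5·γ·B·N_γ = 0.5 × 10.899 × 3.69 × 13.3 = 267.44 kPa.
q_ult = 707.5 + 514.95 + 267.44 = 1489.9 kPa.
Net ultimate: q_net = 1489.9 − 30.652 = 1459.2 kPa.
q_all(net) = 1459.2 / 2 = 729.62 kPa.

q_all(net) ≈ 730 kPa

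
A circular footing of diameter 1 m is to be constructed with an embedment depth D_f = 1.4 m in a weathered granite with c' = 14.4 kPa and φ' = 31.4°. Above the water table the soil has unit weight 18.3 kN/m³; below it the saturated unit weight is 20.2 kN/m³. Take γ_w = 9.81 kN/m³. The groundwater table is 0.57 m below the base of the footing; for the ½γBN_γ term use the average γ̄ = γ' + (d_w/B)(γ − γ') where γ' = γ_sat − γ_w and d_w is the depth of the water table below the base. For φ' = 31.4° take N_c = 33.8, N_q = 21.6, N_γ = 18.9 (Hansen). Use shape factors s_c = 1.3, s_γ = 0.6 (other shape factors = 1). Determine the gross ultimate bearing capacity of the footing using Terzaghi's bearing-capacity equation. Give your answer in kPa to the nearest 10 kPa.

q_ult ≈ 1270 kPa

Overburden at base level: q = 18.3 × 1.4 = 25.62 kPa.
The water table is 0.57 m below the base (< B = 1 m), so the ½γBN_γ term uses γ̄ = γ' + (d_w/B)(γ − γ') = 10.39 + (0.57/1)(18.3 − 10.39) = 14.899 kN/m³.
Cohesion term c·N_c·s_c = 14.4 × 33.8 × 1.3 = 632.74 kPa; surcharge term q·N_q = 25.62 × 21.6 = 553.39 kPa; self-weight term 0.5·γ·B·N_γ·s_γ = 0.5 × 14.899 × 1 × 18.9 × 0.6 = 84.476 kPa.
q_ult = 632.74 + 553.39 + 84.476 = 1270.6 kPa.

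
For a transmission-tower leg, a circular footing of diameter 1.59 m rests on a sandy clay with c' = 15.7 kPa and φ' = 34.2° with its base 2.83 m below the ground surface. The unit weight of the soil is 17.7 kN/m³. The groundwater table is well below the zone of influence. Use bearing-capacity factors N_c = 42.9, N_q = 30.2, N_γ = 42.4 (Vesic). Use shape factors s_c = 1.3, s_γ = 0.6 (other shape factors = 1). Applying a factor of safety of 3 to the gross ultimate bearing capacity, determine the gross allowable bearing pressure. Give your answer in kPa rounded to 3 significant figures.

q = γ·D_f = 17.7 × 2.83 = 50.091 kPa.
c·N_c·s_c = 15.7 × 42.9 × 1.3 = 875.59 kPa
q·N_q = 50.091 × 30.2 = 1512.7 kPa
0.5·γ·B·N_γ·s_γ = 0.5 × 17.7 × 1.59 × 42.4 × 0.6 = 357.98 kPa
q_ult = 875.59 + 1512.7 + 357.98 = 2746.3 kPa.
q_all = q_ult / FS = 2746.3 / 3 = 915.44 kPa.

q_all ≈ 915 kPa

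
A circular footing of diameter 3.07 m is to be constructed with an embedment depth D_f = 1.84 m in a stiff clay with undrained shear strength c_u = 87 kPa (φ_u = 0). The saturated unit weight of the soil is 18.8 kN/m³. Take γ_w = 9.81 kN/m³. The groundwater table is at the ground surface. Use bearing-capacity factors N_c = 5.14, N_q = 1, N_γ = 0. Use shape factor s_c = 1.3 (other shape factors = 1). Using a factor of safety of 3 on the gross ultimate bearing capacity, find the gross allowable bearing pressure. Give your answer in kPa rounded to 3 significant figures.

q_all ≈ 199 kPa

Water table at ground surface, so effective unit weight γ' = 18.8 − 9.81 = 8.99 kN/m³ is used throughout; overburden q = 8.99 × 1.84 = 16.542 kPa.
Cohesion term c·N_c·s_c = 87 × 5.14 × 1.3 = 581.33 kPa; surcharge term q·N_q = 16.542 × 1 = 16.542 kPa.
q_ult = 581.33 + 16.542 = 597.88 kPa.
q_all = 597.88 / 3 = 199.29 kPa.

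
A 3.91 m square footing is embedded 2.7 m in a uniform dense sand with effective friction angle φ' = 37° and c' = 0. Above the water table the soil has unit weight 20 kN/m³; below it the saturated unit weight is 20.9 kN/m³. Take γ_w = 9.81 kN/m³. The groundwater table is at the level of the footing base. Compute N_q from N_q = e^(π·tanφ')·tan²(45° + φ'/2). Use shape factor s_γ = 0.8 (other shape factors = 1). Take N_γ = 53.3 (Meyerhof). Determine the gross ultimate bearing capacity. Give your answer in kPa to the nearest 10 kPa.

q_ult ≈ 3240 kPa

tan37° = 0.7536, so N_q = e^(π×0.7536)·tan²(63.5°) = 10.669 × 4.023 = 42.92.
q = γ·D_f = 20 × 2.7 = 54 kPa.
For the ½γBN_γ term take γ' = 20.9 − 9.81 = 11.09 kN/m³ (soil below base is submerged).
q·N_q = 54 × 42.92 = 2317.7 kPa
0.5·γ·B·N_γ·s_γ = 0.5 × 11.09 × 3.91 × 53.3 × 0.8 = 924.48 kPa
q_ult = 2317.7 + 924.48 = 3242.2 kPa.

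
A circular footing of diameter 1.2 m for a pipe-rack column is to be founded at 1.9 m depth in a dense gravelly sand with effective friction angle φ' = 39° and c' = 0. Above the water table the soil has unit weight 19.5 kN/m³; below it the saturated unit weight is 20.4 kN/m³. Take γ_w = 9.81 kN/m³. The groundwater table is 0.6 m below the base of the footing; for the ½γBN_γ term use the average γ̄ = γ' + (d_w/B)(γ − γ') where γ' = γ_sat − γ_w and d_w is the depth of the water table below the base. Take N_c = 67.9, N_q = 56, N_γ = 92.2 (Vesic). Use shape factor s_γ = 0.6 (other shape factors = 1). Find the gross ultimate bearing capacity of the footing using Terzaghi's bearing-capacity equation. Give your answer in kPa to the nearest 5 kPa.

Effective surcharge at the founding depth q = γ·D_f = 19.5 × 1.9 = 37.05 kPa.
With d_w = 0.6 m < B, γ̄ = 10.59 + (0.6/1.2) × (19.5 − 10.59) = 15.045 kN/m³.
q_ult = q·N_q + 0.5·γ·B·N_γ·s_γ
     = 37.05 × 56 + 0.5 × 15.045 × 1.2 × 92.2 × 0.6
     = 2074.8 + 499.37 = 2574.2 kPa.

q_ult ≈ 2575 kPa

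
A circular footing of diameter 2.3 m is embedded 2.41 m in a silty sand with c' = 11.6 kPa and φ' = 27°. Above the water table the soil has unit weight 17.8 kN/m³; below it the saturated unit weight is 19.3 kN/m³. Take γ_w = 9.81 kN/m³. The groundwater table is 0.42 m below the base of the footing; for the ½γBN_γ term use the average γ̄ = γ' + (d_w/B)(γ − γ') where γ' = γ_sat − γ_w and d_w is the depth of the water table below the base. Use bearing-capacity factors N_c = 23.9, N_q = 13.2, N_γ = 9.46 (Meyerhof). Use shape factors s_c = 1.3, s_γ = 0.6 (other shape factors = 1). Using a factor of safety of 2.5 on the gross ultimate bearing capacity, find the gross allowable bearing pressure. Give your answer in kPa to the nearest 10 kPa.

q = γ·D_f = 17.8 × 2.41 = 42.898 kPa.
γ' = 9.49 kN/m³; averaging over the depth B below the base, γ̄ = γ' + (d_w/B)(γ − γ') = 11.007 kN/m³.
c·N_c·s_c = 11.6 × 23.9 × 1.3 = 360.41 kPa
q·N_q = 42.898 × 13.2 = 566.25 kPa
0.5·γ·B·N_γ·s_γ = 0.5 × 11.007 × 2.3 × 9.46 × 0.6 = 71.85 kPa
q_ult = 360.41 + 566.25 + 71.85 = 998.52 kPa.
q_all = 998.52 / 2.5 = 399.41 kPa.

q_all ≈ 400 kPa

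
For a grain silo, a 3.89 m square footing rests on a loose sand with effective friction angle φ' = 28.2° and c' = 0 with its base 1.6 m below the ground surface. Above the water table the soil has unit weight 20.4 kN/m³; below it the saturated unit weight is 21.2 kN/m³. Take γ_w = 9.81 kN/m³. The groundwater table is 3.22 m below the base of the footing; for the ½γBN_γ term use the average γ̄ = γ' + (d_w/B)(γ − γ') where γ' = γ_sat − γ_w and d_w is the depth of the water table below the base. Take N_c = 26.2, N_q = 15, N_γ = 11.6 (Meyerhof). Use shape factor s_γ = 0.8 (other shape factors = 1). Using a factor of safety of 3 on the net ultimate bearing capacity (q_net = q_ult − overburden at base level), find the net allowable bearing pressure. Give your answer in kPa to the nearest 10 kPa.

q_all(net) ≈ 270 kPa

q = γ·D_f = 20.4 × 1.6 = 32.64 kPa.
γ' = 11.39 kN/m³; averaging over the depth B below the base, γ̄ = γ' + (d_w/B)(γ − γ') = 18.848 kN/m³.
q·N_q = 32.64 × 15 = 489.6 kPa
0.5·γ·B·N_γ·s_γ = 0.5 × 18.848 × 3.89 × 11.6 × 0.8 = 340.2 kPa
q_ult = 489.6 + 340.2 = 829.8 kPa.
q_net = 829.8 − 32.64 = 797.16 kPa.
q_all(net) = 797.16 / 3 = 265.72 kPa.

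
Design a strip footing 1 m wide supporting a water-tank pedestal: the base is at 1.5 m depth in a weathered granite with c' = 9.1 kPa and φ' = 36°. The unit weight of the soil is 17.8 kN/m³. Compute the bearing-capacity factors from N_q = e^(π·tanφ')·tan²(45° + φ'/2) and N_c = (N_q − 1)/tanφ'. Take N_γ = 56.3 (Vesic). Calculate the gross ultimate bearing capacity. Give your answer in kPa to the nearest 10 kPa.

q_ult ≈ 1970 kPa

tan36° = 0.7265, so N_q = e^(π×0.7265)·tan²(63°) = 9.801 × 3.852 = 37.75.
N_c = (37.75 − 1)/tan36° = 50.59.
Overburden at base level: q = 17.8 × 1.5 = 26.7 kPa.
Cohesion term c·N_c = 9.1 × 50.585 = 460.33 kPa; surcharge term q·N_q = 26.7 × 37.752 = 1008 kPa; self-weight term 0.5·γ·B·N_γ = 0.5 × 17.8 × 1 × 56.3 = 501.07 kPa.
q_ult = 460.33 + 1008 + 501.07 = 1969.4 kPa.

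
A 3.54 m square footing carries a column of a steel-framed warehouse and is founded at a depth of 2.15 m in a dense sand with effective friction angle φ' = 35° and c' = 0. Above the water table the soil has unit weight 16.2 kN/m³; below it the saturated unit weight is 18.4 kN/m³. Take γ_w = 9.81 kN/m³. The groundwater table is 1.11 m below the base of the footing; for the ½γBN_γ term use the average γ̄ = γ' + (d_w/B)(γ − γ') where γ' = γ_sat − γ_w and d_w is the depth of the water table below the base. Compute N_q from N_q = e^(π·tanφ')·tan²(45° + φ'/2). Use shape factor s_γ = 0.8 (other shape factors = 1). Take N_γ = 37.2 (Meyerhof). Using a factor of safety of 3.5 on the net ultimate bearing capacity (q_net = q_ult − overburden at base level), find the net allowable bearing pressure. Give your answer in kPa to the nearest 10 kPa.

N_q = e^(π·tan35°)·tan²(62.5°) = 33.3.
Effective surcharge at the founding depth q = γ·D_f = 16.2 × 2.15 = 34.83 kPa.
With d_w = 1.11 m < B, γ̄ = 8.59 + (1.11/3.54) × (16.2 − 8.59) = 10.976 kN/m³.
q_ult = q·N_q + 0.5·γ·B·N_γ·s_γ
     = 34.83 × 33.296 + 0.5 × 10.976 × 3.54 × 37.2 × 0.8
     = 1159.7 + 578.17 = 1737.9 kPa.
q_net = 1737.9 − 34.83 = 1703 kPa.
q_all(net) = 1703 / 3.5 = 486.58 kPa.

q_all(net) ≈ 490 kPa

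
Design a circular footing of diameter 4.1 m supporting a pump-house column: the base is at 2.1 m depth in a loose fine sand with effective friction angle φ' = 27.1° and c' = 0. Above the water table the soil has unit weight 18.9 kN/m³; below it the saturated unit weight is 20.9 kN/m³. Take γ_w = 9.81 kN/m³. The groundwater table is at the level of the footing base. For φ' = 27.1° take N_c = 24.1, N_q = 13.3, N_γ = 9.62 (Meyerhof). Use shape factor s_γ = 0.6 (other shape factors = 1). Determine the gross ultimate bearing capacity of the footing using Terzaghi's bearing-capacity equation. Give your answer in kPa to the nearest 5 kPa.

Overburden at base level: q = 18.9 × 2.1 = 39.69 kPa.
Below the base the soil is submerged, so the ½γBN_γ term uses γ' = 20.9 − 9.81 = 11.09 kN/m³.
Surcharge term q·N_q = 39.69 × 13.3 = 527.88 kPa; self-weight term 0.5·γ·B·N_γ·s_γ = 0.5 × 11.09 × 4.1 × 9.62 × 0.6 = 131.22 kPa.
q_ult = 527.88 + 131.22 = 659.1 kPa.

q_ult ≈ 660 kPa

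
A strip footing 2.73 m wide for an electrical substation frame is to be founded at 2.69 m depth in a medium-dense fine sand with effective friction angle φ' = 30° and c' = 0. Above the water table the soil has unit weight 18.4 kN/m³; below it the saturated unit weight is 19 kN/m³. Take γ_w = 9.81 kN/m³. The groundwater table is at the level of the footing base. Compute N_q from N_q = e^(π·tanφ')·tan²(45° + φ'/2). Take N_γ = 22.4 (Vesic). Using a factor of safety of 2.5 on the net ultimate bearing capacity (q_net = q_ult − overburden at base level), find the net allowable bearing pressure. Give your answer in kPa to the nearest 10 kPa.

q_all(net) ≈ 460 kPa

N_q = e^(π·tan30°)·tan²(60°) = 18.4.
Overburden at base level: q = 18.4 × 2.69 = 49.496 kPa.
Below the base the soil is submerged, so the ½γBN_γ term uses γ' = 19 − 9.81 = 9.19 kN/m³.
Surcharge term q·N_q = 49.496 × 18.401 = 910.78 kPa; self-weight term 0.5·γ·B·N_γ = 0.5 × 9.19 × 2.73 × 22.4 = 280.99 kPa.
q_ult = 910.78 + 280.99 = 1191.8 kPa.
q_net = 1191.8 − 49.496 = 1142.3 kPa.
q_all(net) = 1142.3 / 2.5 = 456.91 kPa.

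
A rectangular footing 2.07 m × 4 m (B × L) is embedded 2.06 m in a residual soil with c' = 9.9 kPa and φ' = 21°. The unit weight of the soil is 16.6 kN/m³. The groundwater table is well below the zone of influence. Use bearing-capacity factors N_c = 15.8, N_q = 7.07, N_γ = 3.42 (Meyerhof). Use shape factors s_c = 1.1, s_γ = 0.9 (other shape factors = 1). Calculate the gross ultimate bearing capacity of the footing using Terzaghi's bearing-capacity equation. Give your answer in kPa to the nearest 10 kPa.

q = γ·D_f = 16.6 × 2.06 = 34.196 kPa.
c·N_c·s_c = 9.9 × 15.8 × 1.1 = 172.06 kPa
q·N_q = 34.196 × 7.07 = 241.77 kPa
0.5·γ·B·N_γ·s_γ = 0.5 × 16.6 × 2.07 × 3.42 × 0.9 = 52.883 kPa
q_ult = 172.06 + 241.77 + 52.883 = 466.71 kPa.

q_ult ≈ 470 kPa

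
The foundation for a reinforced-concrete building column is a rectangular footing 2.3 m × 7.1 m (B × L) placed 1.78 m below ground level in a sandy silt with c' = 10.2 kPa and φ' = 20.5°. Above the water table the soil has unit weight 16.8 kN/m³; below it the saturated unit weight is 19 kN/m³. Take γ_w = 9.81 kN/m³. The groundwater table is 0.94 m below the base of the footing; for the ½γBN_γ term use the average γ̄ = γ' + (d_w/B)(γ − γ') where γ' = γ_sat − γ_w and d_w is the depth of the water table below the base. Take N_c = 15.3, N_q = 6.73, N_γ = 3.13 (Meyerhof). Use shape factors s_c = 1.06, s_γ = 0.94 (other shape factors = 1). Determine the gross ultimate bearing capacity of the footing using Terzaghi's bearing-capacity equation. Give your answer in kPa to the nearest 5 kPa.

q_ult ≈ 410 kPa

Effective surcharge at the founding depth q = γ·D_f = 16.8 × 1.78 = 29.904 kPa.
With d_w = 0.94 m < B, γ̄ = 9.19 + (0.94/2.3) × (16.8 − 9.19) = 12.3 kN/m³.
q_ult = c·N_c·s_c + q·N_q + 0.5·γ·B·N_γ·s_γ
     = 10.2 × 15.3 × 1.06 + 29.904 × 6.73 + 0.5 × 12.3 × 2.3 × 3.13 × 0.94
     = 165.42 + 201.25 + 41.618 = 408.3 kPa.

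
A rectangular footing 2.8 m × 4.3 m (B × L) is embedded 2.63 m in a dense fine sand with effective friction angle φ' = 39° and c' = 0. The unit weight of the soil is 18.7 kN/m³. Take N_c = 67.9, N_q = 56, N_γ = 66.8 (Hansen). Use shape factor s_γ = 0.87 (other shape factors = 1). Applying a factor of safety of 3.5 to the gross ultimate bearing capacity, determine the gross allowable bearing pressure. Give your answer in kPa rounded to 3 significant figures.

Overburden at base level: q = 18.7 × 2.63 = 49.181 kPa.
Surcharge term q·N_q = 49.181 × 56 = 2754.1 kPa; self-weight term 0.5·γ·B·N_γ·s_γ = 0.5 × 18.7 × 2.8 × 66.8 × 0.87 = 1521.5 kPa.
q_ult = 2754.1 + 1521.5 = 4275.6 kPa.
q_all = q_ult / FS = 4275.6 / 3.5 = 1221.6 kPa.

q_all ≈ 1220 kPa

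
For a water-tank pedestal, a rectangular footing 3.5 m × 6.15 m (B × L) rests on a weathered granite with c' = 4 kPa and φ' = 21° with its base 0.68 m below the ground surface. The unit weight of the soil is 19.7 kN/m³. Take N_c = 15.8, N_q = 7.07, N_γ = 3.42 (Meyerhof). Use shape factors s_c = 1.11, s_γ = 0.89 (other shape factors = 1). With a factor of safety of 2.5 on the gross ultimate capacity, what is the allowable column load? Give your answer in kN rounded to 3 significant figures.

P_all ≈ 2320 kN

Effective surcharge at the founding depth q = γ·D_f = 19.7 × 0.68 = 13.396 kPa.
q_ult = c·N_c·s_c + q·N_q + 0.5·γ·B·N_γ·s_γ
     = 4 × 15.8 × 1.11 + 13.396 × 7.07 + 0.5 × 19.7 × 3.5 × 3.42 × 0.89
     = 70.152 + 94.71 + 104.94 = 269.8 kPa.
Gross allowable pressure q_all = 269.8 / 2.5 = 107.92 kPa.
Footing area = 21.525 m², so allowable column load = 107.92 × 21.525 = 2322.9 kN.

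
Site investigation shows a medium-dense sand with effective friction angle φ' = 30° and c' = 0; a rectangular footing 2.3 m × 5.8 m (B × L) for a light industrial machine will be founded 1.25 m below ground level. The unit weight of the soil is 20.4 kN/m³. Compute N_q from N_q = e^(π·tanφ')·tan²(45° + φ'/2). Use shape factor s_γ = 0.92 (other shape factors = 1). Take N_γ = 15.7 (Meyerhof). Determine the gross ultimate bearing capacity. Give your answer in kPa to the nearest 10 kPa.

q_ult ≈ 810 kPa

tan30° = 0.5774, so N_q = e^(π×0.5774)·tan²(60°) = 6.134 × 3.0 = 18.4.
q = γ·D_f = 20.4 × 1.25 = 25.5 kPa.
q·N_q = 25.5 × 18.401 = 469.23 kPa
0.5·γ·B·N_γ·s_γ = 0.5 × 20.4 × 2.3 × 15.7 × 0.92 = 338.86 kPa
q_ult = 469.23 + 338.86 = 808.08 kPa.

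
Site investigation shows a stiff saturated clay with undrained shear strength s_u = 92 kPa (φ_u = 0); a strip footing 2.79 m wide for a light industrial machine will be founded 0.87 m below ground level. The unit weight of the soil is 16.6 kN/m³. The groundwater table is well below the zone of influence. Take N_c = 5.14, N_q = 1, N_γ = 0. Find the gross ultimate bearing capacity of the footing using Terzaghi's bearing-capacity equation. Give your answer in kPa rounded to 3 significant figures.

q_ult ≈ 487 kPa

Overburden at base level: q = 16.6 × 0.87 = 14.442 kPa.
Cohesion term c·N_c = 92 × 5.14 = 472.88 kPa; surcharge term q·N_q = 14.442 × 1 = 14.442 kPa.
q_ult = 472.88 + 14.442 = 487.32 kPa.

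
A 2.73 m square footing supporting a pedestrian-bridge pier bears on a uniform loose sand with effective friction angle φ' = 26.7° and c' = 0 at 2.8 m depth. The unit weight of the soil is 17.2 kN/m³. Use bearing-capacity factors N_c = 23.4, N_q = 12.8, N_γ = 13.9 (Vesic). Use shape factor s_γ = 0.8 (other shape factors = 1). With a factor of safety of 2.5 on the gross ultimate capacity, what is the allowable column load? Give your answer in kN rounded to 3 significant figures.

Overburden at base level: q = 17.2 × 2.8 = 48.16 kPa.
Surcharge term q·N_q = 48.16 × 12.8 = 616.45 kPa; self-weight term 0.5·γ·B·N_γ·s_γ = 0.5 × 17.2 × 2.73 × 13.9 × 0.8 = 261.08 kPa.
q_ult = 616.45 + 261.08 = 877.52 kPa.
Gross allowable pressure q_all = 877.52 / 2.5 = 351.01 kPa.
Footing area = 7.4529 m², so allowable column load = 351.01 × 7.4529 = 2616 kN.

P_all ≈ 2620 kN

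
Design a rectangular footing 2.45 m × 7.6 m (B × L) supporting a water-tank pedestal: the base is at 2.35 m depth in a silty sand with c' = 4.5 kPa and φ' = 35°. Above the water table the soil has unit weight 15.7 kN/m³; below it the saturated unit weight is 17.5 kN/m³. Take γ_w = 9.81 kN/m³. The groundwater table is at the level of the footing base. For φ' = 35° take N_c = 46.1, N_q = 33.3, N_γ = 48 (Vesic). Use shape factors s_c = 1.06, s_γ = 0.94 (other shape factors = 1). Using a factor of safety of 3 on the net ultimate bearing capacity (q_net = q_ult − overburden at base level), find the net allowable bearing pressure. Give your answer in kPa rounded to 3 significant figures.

q_all(net) ≈ 612 kPa

q = γ·D_f = 15.7 × 2.35 = 36.895 kPa.
For the ½γBN_γ term take γ' = 17.5 − 9.81 = 7.69 kN/m³ (soil below base is submerged).
c·N_c·s_c = 4.5 × 46.1 × 1.06 = 219.9 kPa
q·N_q = 36.895 × 33.3 = 1228.6 kPa
0.5·γ·B·N_γ·s_γ = 0.5 × 7.69 × 2.45 × 48 × 0.94 = 425.04 kPa
q_ult = 219.9 + 1228.6 + 425.04 = 1873.5 kPa.
q_net = 1873.5 − 36.895 = 1836.6 kPa.
q_all(net) = 1836.6 / 3 = 612.22 kPa.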